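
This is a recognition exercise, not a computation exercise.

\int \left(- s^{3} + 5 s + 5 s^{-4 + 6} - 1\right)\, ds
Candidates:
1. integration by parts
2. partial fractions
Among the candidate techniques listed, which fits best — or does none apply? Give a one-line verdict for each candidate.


Best approach: no special technique — scan for structure and find none: constant multiples of powers of s, integrate directly.
- integration by parts — splitting off a factor buys nothing — the integrand integrates directly without parts.
- partial fractions: there is no rational-function structure to decompose.


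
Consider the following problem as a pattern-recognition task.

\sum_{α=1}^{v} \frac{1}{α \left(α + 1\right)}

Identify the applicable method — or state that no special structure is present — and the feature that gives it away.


Diagnosis: telescoping — \frac{1}{α \left(α + 1\right)} is a collapsed telescope: expand it into simple fractions to see the cancellation.


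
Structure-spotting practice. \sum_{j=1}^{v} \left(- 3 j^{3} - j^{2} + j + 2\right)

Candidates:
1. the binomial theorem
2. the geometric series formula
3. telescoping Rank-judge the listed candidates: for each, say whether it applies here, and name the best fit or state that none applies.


Best approach: no special technique — Faulhaber territory: sum each constant-multiple power of j with its closed-form formula, no trick required.
- the binomial theorem: the terms lack the binomial-coefficient-weighted complementary-power pattern of an expansion.
- the geometric series formula — dividing successive terms gives an index-dependent quantity, not a constant.
- telescoping: as presented, consecutive terms share no shifted copy to cancel against — no rewrite is on display to change that.


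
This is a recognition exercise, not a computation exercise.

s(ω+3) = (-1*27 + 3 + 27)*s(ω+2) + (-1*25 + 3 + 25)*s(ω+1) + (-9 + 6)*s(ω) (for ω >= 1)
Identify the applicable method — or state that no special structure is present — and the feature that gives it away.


Best approach: the characteristic-root method — the recurrence treats every index alike (constant coefficients, no forcing) — precisely the regime where r^ω trials close it.


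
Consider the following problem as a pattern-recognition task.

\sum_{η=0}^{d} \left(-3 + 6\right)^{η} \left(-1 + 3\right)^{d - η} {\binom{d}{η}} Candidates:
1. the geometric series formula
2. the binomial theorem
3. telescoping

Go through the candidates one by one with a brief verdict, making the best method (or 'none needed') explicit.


Verdict: the binomial theorem — the summand is term η of a binomial expansion in 3 and (-1 + 3); the whole sum is a single power.
- the geometric series formula: dividing successive terms gives an index-dependent quantity, not a constant.
- the binomial theorem: applies; the problem has the shape this method handles.
- telescoping — the summand is not presented as a shifted difference — a telescoping rewrite may exist, but the displayed structure does not offer one.


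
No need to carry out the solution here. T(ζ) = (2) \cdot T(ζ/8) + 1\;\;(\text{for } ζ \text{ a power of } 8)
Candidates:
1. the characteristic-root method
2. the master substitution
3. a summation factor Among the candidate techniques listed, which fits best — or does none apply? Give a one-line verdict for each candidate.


Verdict: the master substitution — the argument shrinks by the factor 8, so measure the index on a logarithmic scale and the recursion becomes a shift.
- the characteristic-root method — the recursion divides its index rather than shifting it — outside the constant-shift family the root method covers.
- the master substitution: applies; the problem has the shape this method handles.
- a summation factor — the recursion divides its index rather than shifting it — there is no previous-term chain for a summation factor to telescope.


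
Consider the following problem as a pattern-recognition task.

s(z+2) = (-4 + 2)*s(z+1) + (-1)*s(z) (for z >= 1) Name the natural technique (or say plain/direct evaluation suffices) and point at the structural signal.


Best approach: the characteristic-root method — no index-dependence in the weights and nothing inhomogeneous: classic characteristic-equation setup.


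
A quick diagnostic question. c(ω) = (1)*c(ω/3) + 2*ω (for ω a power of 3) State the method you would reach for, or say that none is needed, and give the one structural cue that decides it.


Best approach: the master substitution — the argument ω/3 divides the index by 3; the standard ω = 3^m substitution converts it to a constant-shift recurrence.


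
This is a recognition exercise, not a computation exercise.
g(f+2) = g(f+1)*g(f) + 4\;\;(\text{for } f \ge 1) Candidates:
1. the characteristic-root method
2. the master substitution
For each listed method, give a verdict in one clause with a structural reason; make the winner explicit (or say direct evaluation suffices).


Verdict: no special technique — the recurrence is nonlinear in the sequence values; study it directly, no linear machinery applies.
- the characteristic-root method — the recursion is nonlinear in the sequence values, so no linear-modes ansatz applies.
- the master substitution — the recursion shifts the index rather than dividing it.


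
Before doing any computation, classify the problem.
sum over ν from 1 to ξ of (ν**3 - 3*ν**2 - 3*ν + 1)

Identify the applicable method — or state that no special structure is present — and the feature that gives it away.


Verdict: no special technique — this is bookkeeping, not technique: standard formulas for sums of constant-multiple powers of ν apply termwise.


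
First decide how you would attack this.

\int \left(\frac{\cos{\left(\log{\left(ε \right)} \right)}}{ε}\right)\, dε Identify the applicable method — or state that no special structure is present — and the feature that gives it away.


Technique: u-substitution — collected, the integrand has one factor that is, up to a constant, the derivative of an inner expression the rest depends on — substitute for that inner expression.


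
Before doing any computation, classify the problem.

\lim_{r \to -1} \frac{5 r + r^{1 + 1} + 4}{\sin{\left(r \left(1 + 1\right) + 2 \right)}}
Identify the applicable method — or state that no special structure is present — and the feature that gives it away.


Diagnosis: l'Hôpital's rule (0/0) — substituting -1 gives 0 over 0; differentiate top and bottom once and re-evaluate. Known elementary limits would finish this too — the rule just bypasses the case analysis.


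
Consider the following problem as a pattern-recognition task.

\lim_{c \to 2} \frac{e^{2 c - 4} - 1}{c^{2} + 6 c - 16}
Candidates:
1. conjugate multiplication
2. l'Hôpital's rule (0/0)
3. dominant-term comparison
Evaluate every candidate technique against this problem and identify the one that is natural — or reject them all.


Verdict: l'Hôpital's rule (0/0) — plug in 2: top and bottom both hit zero, so differentiate each and retry. One could equally expand both pieces locally and compare leading terms; the rule does that in one stroke.
- conjugate multiplication: rationalization has no target — no divergent radical difference appears.
- l'Hôpital's rule (0/0) — applies; the problem has the shape this method handles.
- dominant-term comparison — this is not a rational comparison of growth rates at infinity.


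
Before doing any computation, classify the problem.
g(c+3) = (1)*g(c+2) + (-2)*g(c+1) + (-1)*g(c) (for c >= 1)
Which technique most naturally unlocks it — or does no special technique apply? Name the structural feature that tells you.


Verdict: the characteristic-root method — fixed numeric weights on consecutive terms and no forcing term added: the root method in its home territory.


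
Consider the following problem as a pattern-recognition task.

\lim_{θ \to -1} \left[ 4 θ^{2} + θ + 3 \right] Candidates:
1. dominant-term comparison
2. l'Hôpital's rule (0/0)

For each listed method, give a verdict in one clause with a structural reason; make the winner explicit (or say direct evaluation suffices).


Method: no special technique — no vanishing denominator and no indeterminate clash at the point — evaluation is immediate.
- dominant-term comparison — no dominant-degree comparison decides it.
- l'Hôpital's rule (0/0): substituting the point produces a determinate value, not a 0 over 0 clash.


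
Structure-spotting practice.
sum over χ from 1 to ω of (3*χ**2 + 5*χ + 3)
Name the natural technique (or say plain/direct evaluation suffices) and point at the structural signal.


Technique: no special technique — with only polynomial terms in χ present, the classical sum-of-powers identities are all you need.


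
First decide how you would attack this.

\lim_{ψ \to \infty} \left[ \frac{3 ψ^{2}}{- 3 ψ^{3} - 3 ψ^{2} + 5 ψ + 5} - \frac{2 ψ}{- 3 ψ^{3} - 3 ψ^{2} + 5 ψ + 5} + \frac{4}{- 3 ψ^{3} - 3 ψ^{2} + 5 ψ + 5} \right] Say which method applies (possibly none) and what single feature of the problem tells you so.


Diagnosis: dominant-term comparison — divide by the highest power of ψ present: lower-order terms vanish and the dominant ratio remains. Differentiating the expression as a single quotient would eventually settle it as well; matching dominant growth settles it immediately.


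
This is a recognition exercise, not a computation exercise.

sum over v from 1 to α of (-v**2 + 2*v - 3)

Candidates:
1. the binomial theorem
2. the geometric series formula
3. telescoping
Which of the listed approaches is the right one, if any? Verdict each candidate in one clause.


Verdict: no special technique — Faulhaber territory: sum each constant-multiple power of v with its closed-form formula, no trick required.
- the binomial theorem — no binomial coefficients pair with matched powers.
- the geometric series formula: there is no constant term-to-term ratio.
- telescoping — computed from the summand as displayed, the partial sums build up without the pairwise collapse telescoping exploits.


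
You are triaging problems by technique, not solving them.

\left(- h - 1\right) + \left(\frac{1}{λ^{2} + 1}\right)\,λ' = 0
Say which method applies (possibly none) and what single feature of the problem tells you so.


Diagnosis: separation of variables — one side of the product carries the independent variable, the other the unknown — the textbook separation shape. The cross-partial test also passes here (vacuously, each side single-variable); the potential-function route would work, separation is simply more immediate.


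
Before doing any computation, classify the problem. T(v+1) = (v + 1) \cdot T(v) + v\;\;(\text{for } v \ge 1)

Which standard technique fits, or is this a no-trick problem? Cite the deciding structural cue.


Method: a summation factor — because the multiplier v + 1 is index-dependent, divide through by its running product and sum the resulting differences.


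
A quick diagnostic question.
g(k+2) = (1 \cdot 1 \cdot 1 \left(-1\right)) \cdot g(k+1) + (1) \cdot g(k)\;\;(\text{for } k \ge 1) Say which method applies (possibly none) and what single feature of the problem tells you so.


Verdict: the characteristic-root method — fixed numeric weights on consecutive terms and no forcing term added: the root method in its home territory.


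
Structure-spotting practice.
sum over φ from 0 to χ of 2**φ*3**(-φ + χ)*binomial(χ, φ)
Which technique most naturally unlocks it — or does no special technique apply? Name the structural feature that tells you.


Method: the binomial theorem — the summand is term φ of a binomial expansion in 2 and 3; the whole sum is a single power.


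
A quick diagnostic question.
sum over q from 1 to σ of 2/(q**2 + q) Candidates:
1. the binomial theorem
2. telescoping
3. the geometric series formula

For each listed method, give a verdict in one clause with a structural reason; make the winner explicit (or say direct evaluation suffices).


Technique: telescoping — integer-spaced poles in 2/(q**2 + q) are the telescoping signature in disguise.
- the binomial theorem: there is no sum-raised-to-a-power identity hiding in these terms.
- telescoping: applies; the problem has the shape this method handles.
- the geometric series formula: consecutive terms are not related by a fixed multiplier.


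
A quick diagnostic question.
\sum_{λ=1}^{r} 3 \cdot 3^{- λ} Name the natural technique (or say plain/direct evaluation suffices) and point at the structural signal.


Best approach: the geometric series formula — consecutive terms stand in a fixed index-free ratio — the geometric sum formula closes it.


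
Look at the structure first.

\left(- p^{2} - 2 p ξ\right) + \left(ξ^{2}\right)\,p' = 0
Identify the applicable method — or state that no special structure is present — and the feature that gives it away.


Technique: the homogeneous substitution — the slope is degree-zero homogeneous: the ratio substitution v = p/ξ collapses it. This doubles as a Bernoulli equation in the unknown as written; the homogeneous route needs no setup at all.


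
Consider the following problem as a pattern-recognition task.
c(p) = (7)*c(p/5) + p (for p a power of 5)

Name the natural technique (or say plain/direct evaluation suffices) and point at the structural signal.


Method: the master substitution — the index is divided (p/5), not shifted — substitute p = 5^m to straighten it into a shift recurrence.


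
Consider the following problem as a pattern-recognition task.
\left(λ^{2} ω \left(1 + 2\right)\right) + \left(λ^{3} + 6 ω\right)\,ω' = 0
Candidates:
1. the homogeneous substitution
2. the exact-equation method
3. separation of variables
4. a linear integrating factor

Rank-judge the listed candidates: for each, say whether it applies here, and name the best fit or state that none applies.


Technique: the exact-equation method — this form is already the differential of something: the matching mixed partials of λ^{2} ω \left(1 + 2\right) and λ^{3} + 6 ω prove it.
- the homogeneous substitution — the ratio of the variables does not determine the slope.
- the exact-equation method: yes — fits the structure here.
- separation of variables — the two dependences are entangled, not a clean product of one-variable pieces.
- a linear integrating factor — a nonlinear term in the unknown puts this outside the integrating-factor template.


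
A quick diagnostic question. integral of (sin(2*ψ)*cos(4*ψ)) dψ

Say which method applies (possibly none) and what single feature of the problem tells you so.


Diagnosis: a trigonometric identity — two sinusoids at different rates multiply in sin(2*ψ)*cos(4*ψ); the product-to-sum identity uncouples them.


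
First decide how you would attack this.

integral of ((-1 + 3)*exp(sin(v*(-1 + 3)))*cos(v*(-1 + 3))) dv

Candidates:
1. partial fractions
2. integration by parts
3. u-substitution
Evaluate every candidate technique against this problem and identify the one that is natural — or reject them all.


Verdict: u-substitution — structure check: outer function, inner expression sin(v*(-1 + 3)), inner derivative as a factor — the classic u = sin(v*(-1 + 3)) pattern.
- partial fractions: there is no rational-function structure to decompose.
- integration by parts — the nonconstant-polynomial-times-standard-kernel pattern (an exp, sine, cosine, or logarithm partner) is absent.
- u-substitution — a fit — the right tool for this form.


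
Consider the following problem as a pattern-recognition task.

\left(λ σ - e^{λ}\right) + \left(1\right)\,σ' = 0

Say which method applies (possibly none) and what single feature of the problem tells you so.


Verdict: a linear integrating factor — σ appears only to the first power with coefficient λ — the classic integrating-factor setup.


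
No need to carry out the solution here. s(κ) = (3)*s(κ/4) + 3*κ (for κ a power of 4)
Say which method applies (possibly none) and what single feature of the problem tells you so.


Verdict: the master substitution — divide-the-index recursion (κ/4 inside the call) straightens out once the index is rewritten as 4^m.


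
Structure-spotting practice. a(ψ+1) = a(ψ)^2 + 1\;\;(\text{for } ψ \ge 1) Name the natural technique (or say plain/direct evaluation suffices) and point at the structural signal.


Technique: no special technique — the map from one term to the next is curved, not linear, so linear closed-form machinery does not attach.


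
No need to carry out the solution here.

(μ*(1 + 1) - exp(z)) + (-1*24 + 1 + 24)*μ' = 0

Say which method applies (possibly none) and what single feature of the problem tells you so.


Method: a linear integrating factor — arrange it as μ' + (1 + 1)·μ = (the forcing term) and the integrating factor does the rest.


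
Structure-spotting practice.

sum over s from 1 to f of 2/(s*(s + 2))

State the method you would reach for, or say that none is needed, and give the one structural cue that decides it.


Method: telescoping — 2/(s*(s + 2)) decomposes into shift-paired simple fractions; the series telescopes to finitely many boundary pieces.


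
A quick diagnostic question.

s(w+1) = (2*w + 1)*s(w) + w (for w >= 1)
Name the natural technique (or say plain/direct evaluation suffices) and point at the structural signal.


Diagnosis: a summation factor — normalize by the running product of 2*w + 1: the left side becomes a difference, and differences sum.


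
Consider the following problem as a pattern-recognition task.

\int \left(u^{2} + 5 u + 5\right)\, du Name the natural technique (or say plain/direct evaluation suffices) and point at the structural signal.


Verdict: no special technique — nothing composite, nothing rational, nothing trigonometric — each constant-multiple power of u integrates by the power rule alone.


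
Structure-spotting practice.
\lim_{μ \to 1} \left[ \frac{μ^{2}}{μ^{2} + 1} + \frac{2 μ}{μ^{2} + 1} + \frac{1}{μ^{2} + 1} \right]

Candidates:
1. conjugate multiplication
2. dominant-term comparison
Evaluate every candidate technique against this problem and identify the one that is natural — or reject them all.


Technique: no special technique — the expression is continuous at the evaluation point — substitute directly; no indeterminate form appears.
- conjugate multiplication: no difference of divergent radicals appears, so rationalizing has nothing to cancel.
- dominant-term comparison: leading-power comparison does not apply to this form.


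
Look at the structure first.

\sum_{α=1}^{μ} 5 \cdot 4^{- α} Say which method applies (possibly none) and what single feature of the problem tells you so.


Method: the geometric series formula — consecutive terms stand in a fixed index-free ratio — the geometric sum formula closes it.


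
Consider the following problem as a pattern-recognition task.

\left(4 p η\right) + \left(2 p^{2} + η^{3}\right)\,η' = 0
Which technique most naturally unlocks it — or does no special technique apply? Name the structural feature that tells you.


Best approach: the exact-equation method — check exactness first: here it holds (4 p η, 2 p^{2} + η^{3} have matching cross partials), so no integrating factor is needed.


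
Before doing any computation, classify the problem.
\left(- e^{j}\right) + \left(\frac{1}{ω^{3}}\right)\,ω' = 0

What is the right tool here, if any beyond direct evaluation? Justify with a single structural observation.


Technique: separation of variables — solved for the derivative, the right side splits multiplicatively into a function of each variable alone — divide and integrate each side. The equation is exact as it stands too — a potential function exists — though separation reads the split structure directly.


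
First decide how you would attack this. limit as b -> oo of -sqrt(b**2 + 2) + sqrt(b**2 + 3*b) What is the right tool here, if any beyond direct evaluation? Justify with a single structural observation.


Technique: conjugate multiplication — divergence minus divergence hides a finite answer — expose it by pairing sqrt(b**2 + 3*b) - sqrt(b**2 + 2) with its conjugate.


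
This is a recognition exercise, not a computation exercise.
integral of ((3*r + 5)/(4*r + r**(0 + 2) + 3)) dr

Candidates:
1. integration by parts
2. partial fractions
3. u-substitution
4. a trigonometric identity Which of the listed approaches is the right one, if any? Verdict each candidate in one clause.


Best approach: partial fractions — the bottom, (4*r + r**(0 + 2) + 3), comes apart into simple factors, and a proper rational function over split factors decomposes.
- integration by parts — the nonconstant-polynomial-times-standard-kernel pattern (an exp, sine, cosine, or logarithm partner) is absent.
- partial fractions — yes — fits the structure here.
- u-substitution — no subexpression of the integrand pairs with its own derivative as a factor — individual terms may offer their own substitutions, but any change of variable covering the whole integral would have to be constructed from outside the expression.
- a trigonometric identity — no sine or cosine appears, so there is nothing for a trigonometric identity to act on.


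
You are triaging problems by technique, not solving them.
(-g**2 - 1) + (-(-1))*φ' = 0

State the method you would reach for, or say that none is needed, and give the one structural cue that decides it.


Method: no special technique — with φ absent the equation is not coupled at all: direct integration in g.


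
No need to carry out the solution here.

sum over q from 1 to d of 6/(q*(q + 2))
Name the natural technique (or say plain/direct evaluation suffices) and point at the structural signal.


Method: telescoping — 6/(q*(q + 2)) hides a difference of shifted reciprocals — decompose it and the middle of the sum vanishes.


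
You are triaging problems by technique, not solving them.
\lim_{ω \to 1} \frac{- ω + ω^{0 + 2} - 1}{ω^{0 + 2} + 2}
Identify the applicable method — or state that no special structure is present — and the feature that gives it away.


Verdict: no special technique — no denominator vanishes and nothing blows up at 1: direct substitution is the whole computation.


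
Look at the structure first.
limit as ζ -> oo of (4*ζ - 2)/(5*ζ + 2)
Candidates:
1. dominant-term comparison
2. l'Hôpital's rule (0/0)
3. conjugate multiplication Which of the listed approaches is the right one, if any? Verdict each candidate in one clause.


Diagnosis: dominant-term comparison — divide by the highest power of ζ present: lower-order terms vanish and the dominant ratio remains.
- dominant-term comparison — applies; the problem has the shape this method handles.
- l'Hôpital's rule (0/0): no 0/0 form appears: written as one quotient, top and bottom both grow without bound, and the ratio is decided by their leading terms.
- conjugate multiplication: there are no radicals in tension whose conjugate would simplify matters.


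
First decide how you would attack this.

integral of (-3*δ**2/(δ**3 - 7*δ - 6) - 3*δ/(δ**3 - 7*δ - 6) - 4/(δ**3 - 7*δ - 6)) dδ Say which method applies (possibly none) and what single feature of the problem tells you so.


Diagnosis: partial fractions — rational integrand, reducible denominator δ**3 - 7*δ - 6: decompose first, integrate second.


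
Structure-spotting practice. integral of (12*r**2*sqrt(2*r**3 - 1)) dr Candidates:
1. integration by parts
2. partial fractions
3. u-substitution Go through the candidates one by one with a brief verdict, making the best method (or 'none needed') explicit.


Verdict: u-substitution — collected, the integrand has one factor that is, up to a constant, the derivative of an inner expression the rest depends on — substitute for that inner expression.
- integration by parts: the non-polynomial partner is not one of the parts kernels — exp, sine, or cosine with a degree-1 argument, or a logarithm.
- partial fractions: there is no rational-function structure to decompose.
- u-substitution: a fit — the right tool for this form.


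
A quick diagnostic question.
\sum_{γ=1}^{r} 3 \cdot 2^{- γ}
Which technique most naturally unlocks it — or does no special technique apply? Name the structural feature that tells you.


Diagnosis: the geometric series formula — consecutive terms stand in a fixed index-free ratio — the geometric sum formula closes it.


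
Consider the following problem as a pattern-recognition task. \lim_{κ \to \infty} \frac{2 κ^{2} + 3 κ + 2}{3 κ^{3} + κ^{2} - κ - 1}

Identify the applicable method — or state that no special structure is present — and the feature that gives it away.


Best approach: dominant-term comparison — divide through by the highest power of κ; every lower-order term dies and the dominant terms decide the limit. As a single quotient, the ∞/∞ shape would yield to repeated differentiation as well — the growth comparison gets there in one look.


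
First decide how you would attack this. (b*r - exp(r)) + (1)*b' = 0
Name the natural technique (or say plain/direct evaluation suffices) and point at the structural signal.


Best approach: a linear integrating factor — linear in the unknown with genuine forcing: multiply through by the exponential of the integrated coefficient and the left side closes into one derivative.


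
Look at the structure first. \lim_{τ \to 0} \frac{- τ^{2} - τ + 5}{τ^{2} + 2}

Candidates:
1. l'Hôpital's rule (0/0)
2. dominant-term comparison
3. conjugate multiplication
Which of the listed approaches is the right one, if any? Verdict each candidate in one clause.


Verdict: no special technique — the expression is continuous at the evaluation point — substitute directly; no indeterminate form appears.
- l'Hôpital's rule (0/0) — substituting the point gives a finite value outright — there is no indeterminate clash to repair.
- dominant-term comparison: leading-power comparison does not apply to this form.
- conjugate multiplication: rationalization has no target — no divergent radical difference appears.


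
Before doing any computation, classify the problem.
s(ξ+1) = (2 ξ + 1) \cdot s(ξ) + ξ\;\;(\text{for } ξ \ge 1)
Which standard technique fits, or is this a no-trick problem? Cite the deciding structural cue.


Method: a summation factor — first-order linear but the coefficient 2 ξ + 1 moves with the index — divide by the cumulative product and telescope.


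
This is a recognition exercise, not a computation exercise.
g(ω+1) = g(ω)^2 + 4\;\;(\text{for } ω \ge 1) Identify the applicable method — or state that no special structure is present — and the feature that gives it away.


Diagnosis: no special technique — the unknown enters the rule nonlinearly, not as a weighted sum — no linear method is even well-posed.


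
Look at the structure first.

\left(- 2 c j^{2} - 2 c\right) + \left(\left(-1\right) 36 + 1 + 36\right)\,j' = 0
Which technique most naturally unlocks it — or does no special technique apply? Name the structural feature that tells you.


Best approach: separation of variables — separating collects all j-dependence with the derivative and leaves all c-dependence opposite: variables separate.


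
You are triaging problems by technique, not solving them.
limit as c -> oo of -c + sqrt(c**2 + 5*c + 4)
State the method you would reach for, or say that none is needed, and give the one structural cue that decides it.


Technique: conjugate multiplication — the difference sqrt(c**2 + 5*c + 4) - c is an ∞ − ∞ stalemate; its conjugate partner breaks the tie.


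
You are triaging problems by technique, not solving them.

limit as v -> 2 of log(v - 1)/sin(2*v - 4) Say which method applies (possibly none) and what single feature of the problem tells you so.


Method: l'Hôpital's rule (0/0) — plug in 2: top and bottom both hit zero, so differentiate each and retry. Known elementary limits would finish this too — the rule just bypasses the case analysis.


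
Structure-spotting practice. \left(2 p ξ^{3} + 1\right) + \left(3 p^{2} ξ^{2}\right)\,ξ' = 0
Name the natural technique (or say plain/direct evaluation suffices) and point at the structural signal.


Verdict: the exact-equation method — equality of cross partials is the green light — assemble the potential function term by term.


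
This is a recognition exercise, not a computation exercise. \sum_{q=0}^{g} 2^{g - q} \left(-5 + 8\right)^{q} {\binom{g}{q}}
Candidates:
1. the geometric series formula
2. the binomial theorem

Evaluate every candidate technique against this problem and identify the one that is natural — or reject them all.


Verdict: the binomial theorem — {\binom{g}{q}} weighting matched powers of (-5 + 8) and 2 is the expanded form of ((-5 + 8) + 2)^g — fold it back up.
- the geometric series formula: the term-to-term ratio changes with the index, so the geometric formula cannot close it.
- the binomial theorem: yes, a natural case for it.


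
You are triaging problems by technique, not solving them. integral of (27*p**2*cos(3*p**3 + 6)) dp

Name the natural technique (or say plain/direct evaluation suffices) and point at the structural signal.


Verdict: u-substitution — collected, the integrand has one factor that is, up to a constant, the derivative of an inner expression the rest depends on — substitute for that inner expression.


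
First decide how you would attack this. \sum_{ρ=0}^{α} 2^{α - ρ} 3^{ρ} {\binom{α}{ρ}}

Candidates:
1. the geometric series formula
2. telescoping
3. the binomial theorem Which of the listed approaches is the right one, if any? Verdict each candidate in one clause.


Best approach: the binomial theorem — terms weighting {\binom{α}{ρ}} against matched powers of 3 and 2 reassemble into (3 + 2)^α by the binomial theorem.
- the geometric series formula — the term-to-term ratio drifts with the index — the one thing the geometric formula cannot absorb.
- telescoping — as presented, consecutive terms share no shifted copy to cancel against — no rewrite is on display to change that.
- the binomial theorem — yes, a natural case for it.


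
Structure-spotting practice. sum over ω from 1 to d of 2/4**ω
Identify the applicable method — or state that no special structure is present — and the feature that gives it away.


Verdict: the geometric series formula — consecutive terms stand in a fixed index-free ratio — the geometric sum formula closes it.


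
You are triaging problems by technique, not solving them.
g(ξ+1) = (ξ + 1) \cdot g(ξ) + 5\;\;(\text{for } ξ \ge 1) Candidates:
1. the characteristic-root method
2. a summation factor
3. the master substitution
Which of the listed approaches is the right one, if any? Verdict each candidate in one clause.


Diagnosis: a summation factor — an index-dependent multiplier ξ + 1 rules out characteristic roots; a summation factor converts it to a pure difference.
- the characteristic-root method — the coefficients vary with the index, breaking the constant-coefficient structure the method needs.
- a summation factor — yes, a natural case for it.
- the master substitution: there is no divide-the-index recursive argument.


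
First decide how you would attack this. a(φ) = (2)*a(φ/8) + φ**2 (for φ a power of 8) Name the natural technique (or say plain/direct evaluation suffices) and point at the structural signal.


Technique: the master substitution — the call at φ/8 makes this multiplicative recursion; the master-style substitution converts it to additive.


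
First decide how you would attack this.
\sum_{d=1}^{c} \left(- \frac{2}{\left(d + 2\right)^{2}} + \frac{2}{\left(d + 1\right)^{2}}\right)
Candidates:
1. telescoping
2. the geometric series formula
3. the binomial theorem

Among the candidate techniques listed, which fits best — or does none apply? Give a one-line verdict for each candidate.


Method: telescoping — the piece each term subtracts is \frac{2}{\left(d + 1\right)^{2}} advanced by one index, and it reappears with a plus sign leading the following term — the sum collapses to its boundary terms.
- telescoping: yes, a natural case for it.
- the geometric series formula: consecutive terms are not related by a fixed multiplier.
- the binomial theorem — the summand does not match any term pattern of an expanded binomial power.


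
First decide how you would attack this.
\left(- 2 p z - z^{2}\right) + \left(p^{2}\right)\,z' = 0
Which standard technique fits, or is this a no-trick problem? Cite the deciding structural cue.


Method: the homogeneous substitution — the slope's numerator and denominator share total degree; set v = z/p and the equation drops to separable form. A Bernoulli rewrite works here as the equation stands — the homogeneous substitution is the more immediate reading.


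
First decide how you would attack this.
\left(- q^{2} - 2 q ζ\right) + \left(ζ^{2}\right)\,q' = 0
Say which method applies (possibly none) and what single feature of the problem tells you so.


Verdict: the homogeneous substitution — the slope's numerator and denominator share total degree; set v = q/ζ and the equation drops to separable form. A Bernoulli substitution is a fair alternative on this equation directly; the homogeneous reading takes it as given.


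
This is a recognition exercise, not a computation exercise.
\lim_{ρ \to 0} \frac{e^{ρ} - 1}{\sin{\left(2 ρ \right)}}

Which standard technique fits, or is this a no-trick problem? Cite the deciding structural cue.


Diagnosis: l'Hôpital's rule (0/0) — substituting 0 gives 0 over 0; differentiate top and bottom once and re-evaluate. One could equally expand both pieces locally and compare leading terms; the rule does that in one stroke.


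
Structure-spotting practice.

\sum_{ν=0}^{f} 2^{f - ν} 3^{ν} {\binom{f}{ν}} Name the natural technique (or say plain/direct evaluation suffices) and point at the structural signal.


Best approach: the binomial theorem — the summand is term ν of a binomial expansion in 3 and 2; the whole sum is a single power.


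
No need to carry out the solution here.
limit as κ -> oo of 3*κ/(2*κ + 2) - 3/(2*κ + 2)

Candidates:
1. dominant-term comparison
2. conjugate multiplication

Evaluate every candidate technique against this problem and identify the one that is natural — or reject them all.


Verdict: dominant-term comparison — divide through by the highest power of κ; every lower-order term dies and the dominant terms decide the limit.
- dominant-term comparison — a fit — the right tool for this form.
- conjugate multiplication — no difference of divergent radicals appears, so rationalizing has nothing to cancel.


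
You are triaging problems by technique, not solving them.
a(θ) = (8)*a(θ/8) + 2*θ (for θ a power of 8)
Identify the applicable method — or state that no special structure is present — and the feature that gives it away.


Diagnosis: the master substitution — divide-the-index recursion (θ/8 inside the call) straightens out once the index is rewritten as 8^m.


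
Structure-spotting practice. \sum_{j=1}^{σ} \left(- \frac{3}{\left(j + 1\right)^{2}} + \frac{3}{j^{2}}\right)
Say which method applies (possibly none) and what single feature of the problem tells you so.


Diagnosis: telescoping — the summand is \frac{3}{j^{2}} minus the same expression shifted by one, so consecutive terms cancel in pairs.


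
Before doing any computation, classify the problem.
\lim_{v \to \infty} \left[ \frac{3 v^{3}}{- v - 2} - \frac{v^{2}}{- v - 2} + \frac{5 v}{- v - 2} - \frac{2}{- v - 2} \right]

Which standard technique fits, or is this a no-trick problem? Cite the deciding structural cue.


Diagnosis: dominant-term comparison — divide by the highest power of v present: lower-order terms vanish and the dominant ratio remains. Viewed as a single quotient this is an ∞/∞ form — an at-infinity application of l'Hôpital's rule would also resolve it; comparing leading growth reads the answer without differentiating.


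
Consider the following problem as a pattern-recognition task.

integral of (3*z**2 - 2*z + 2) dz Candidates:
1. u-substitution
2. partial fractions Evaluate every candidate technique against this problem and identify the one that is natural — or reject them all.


Diagnosis: no special technique — scan for structure and find none: constant multiples of powers of z, integrate directly.
- u-substitution: no substitution does more than relabel what direct integration already handles.
- partial fractions — there is no rational-function structure to decompose.


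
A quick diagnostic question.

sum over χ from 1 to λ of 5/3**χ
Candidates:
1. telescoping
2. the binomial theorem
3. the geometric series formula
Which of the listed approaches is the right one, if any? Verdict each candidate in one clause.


Verdict: the geometric series formula — consecutive terms stand in a fixed index-free ratio — the geometric sum formula closes it.
- telescoping: in the displayed form, no term reappears at a neighboring index to cancel against.
- the binomial theorem: the terms do not reassemble into a binomial power.
- the geometric series formula: applies; the problem has the shape this method handles.


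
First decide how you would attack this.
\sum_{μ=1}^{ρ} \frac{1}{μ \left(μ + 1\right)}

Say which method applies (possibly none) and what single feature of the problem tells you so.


Method: telescoping — integer-spaced poles in \frac{1}{μ \left(μ + 1\right)} are the telescoping signature in disguise.


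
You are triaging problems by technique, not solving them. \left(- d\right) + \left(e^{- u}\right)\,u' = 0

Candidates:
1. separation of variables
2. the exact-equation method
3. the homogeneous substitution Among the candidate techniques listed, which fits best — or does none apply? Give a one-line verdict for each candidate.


Diagnosis: separation of variables — solved for the derivative, the right side splits multiplicatively into a function of each variable alone — divide and integrate each side.
- separation of variables: yes — fits the structure here.
- the exact-equation method — with no real cross-dependence between the variables, the exact-equation machinery is a detour rather than the natural reading.
- the homogeneous substitution — the slope is not a function of the ratio of the variables alone.


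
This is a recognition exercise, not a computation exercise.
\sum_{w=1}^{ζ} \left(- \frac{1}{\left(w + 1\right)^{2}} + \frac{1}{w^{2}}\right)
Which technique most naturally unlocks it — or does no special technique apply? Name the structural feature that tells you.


Technique: telescoping — the summand is built as \frac{1}{w^{2}} minus its own successor — adjacent terms annihilate down the line.


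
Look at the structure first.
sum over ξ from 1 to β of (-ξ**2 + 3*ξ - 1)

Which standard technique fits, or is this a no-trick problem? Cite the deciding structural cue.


Best approach: no special technique — with only polynomial terms in ξ present, the classical sum-of-powers identities are all you need.


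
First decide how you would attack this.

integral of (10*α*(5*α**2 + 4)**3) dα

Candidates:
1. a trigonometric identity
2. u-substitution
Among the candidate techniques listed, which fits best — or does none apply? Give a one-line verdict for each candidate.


Verdict: u-substitution — the only nontrivial dependence routes through 5*α**2 + 4, whose derivative supplies the leftover factor up to a constant multiple — u = 5*α**2 + 4 flattens it. Nothing stops a full expansion here — the substitution simply spares the algebra.
- a trigonometric identity — there is no trigonometric structure at all — the integrand carries no sine or cosine to rewrite.
- u-substitution: applicable, and directly so.
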